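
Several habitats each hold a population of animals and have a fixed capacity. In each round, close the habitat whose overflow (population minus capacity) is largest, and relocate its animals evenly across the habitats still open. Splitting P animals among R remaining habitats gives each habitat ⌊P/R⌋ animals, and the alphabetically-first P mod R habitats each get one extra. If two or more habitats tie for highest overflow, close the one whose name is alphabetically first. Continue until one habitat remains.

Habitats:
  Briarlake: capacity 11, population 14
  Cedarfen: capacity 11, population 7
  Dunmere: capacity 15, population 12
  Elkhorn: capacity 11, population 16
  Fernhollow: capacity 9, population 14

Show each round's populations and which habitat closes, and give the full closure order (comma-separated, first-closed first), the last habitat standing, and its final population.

Closure order: Elkhorn, Fernhollow, Briarlake, Dunmere
Last habitat: Cedarfen with 63 animals

Round 1: Briarlake=14 Cedarfen=7 Dunmere=12 Elkhorn=16 Fernhollow=14 → close Elkhorn (overflow 5)
  16÷4 = 4 each, +1 to first 0
Round 2: Briarlake=18 Cedarfen=11 Dunmere=16 Fernhollow=18 → close Fernhollow (overflow 9)
  18÷3 = 6 each, +1 to first 0
Round 3: Briarlake=24 Cedarfen=17 Dunmere=22 → close Briarlake (overflow 13)
  24÷2 = 12 each, +1 to first 0
Round 4: Cedarfen=29 Dunmere=34 → close Dunmere (overflow 19)
  34÷1 = 34 each, +1 to first 0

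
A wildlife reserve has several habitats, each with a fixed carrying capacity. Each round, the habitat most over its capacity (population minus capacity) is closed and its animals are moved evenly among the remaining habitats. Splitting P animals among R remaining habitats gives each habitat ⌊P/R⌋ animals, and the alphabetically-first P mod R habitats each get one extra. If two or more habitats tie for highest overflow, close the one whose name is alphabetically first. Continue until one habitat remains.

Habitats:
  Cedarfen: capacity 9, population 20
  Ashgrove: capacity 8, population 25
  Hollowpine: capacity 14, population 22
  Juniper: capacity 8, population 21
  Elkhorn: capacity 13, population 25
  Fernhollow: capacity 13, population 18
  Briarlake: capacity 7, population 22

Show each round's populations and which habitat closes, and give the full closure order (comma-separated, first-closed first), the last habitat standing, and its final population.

Round 1: Ashgrove=25 Briarlake=22 Cedarfen=20 Elkhorn=25 Fernhollow=18 Hollowpine=22 Juniper=21 → close Ashgrove (overflow 17)
  25÷6 = 4 each, +1 to first 1
Round 2: Briarlake=27 Cedarfen=24 Elkhorn=29 Fernhollow=22 Hollowpine=26 Juniper=25 → close Briarlake (overflow 20)
  27÷5 = 5 each, +1 to first 2
Round 3: Cedarfen=30 Elkhorn=35 Fernhollow=27 Hollowpine=31 Juniper=30 → close Elkhorn (overflow 22)
  35÷4 = 8 each, +1 to first 3
Round 4: Cedarfen=39 Fernhollow=36 Hollowpine=40 Juniper=38 → close Cedarfen (overflow 30)
  39÷3 = 13 each, +1 to first 0
Round 5: Fernhollow=49 Hollowpine=53 Juniper=51 → close Juniper (overflow 43)
  51÷2 = 25 each, +1 to first 1
Round 6: Fernhollow=75 Hollowpine=78 → close Hollowpine (overflow 64)
  78÷1 = 78 each, +1 to first 0

Closure order: Ashgrove, Briarlake, Elkhorn, Cedarfen, Juniper, Hollowpine
Last habitat: Fernhollow with 153 animals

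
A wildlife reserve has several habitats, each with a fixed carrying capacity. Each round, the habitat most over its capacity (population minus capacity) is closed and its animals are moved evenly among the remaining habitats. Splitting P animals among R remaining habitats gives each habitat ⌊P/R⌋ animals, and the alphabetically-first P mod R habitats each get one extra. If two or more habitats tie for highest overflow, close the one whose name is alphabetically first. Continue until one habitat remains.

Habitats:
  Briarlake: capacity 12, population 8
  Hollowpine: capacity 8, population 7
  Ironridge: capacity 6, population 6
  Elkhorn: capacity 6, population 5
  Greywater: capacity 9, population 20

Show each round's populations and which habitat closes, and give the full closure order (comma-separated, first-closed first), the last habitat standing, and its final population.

Round 1: Briarlake=8 Elkhorn=5 Greywater=20 Hollowpine=7 Ironridge=6 → close Greywater (overflow 11)
  20÷4 = 5 each, +1 to first 0
Round 2: Briarlake=13 Elkhorn=10 Hollowpine=12 Ironridge=11 → close Ironridge (overflow 5)
  11÷3 = 3 each, +1 to first 2
Round 3: Briarlake=17 Elkhorn=14 Hollowpine=15 → close Elkhorn (overflow 8)
  14÷2 = 7 each, +1 to first 0
Round 4: Briarlake=24 Hollowpine=22 → close Hollowpine (overflow 14)
  22÷1 = 22 each, +1 to first 0

Closure order: Greywater, Ironridge, Elkhorn, Hollowpine
Last habitat: Briarlake with 46 animals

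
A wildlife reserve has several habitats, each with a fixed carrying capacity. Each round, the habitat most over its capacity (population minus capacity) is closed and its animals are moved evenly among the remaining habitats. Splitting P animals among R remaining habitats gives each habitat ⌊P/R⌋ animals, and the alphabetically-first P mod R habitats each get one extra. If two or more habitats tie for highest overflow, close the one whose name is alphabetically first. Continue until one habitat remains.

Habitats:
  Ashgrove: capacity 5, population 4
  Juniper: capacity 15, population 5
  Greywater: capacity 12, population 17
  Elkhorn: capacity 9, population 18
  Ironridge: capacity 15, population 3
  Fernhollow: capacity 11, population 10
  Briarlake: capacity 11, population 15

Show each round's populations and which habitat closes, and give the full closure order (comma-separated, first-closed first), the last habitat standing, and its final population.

Round 1: Ashgrove=4 Briarlake=15 Elkhorn=18 Fernhollow=10 Greywater=17 Ironridge=3 Juniper=5 → close Elkhorn (overflow 9)
  18÷6 = 3 each, +1 to first 0
Round 2: Ashgrove=7 Briarlake=18 Fernhollow=13 Greywater=20 Ironridge=6 Juniper=8 → close Greywater (overflow 8)
  20÷5 = 4 each, +1 to first 0
Round 3: Ashgrove=11 Briarlake=22 Fernhollow=17 Ironridge=10 Juniper=12 → close Briarlake (overflow 11)
  22÷4 = 5 each, +1 to first 2
Round 4: Ashgrove=17 Fernhollow=23 Ironridge=15 Juniper=17 → close Ashgrove (overflow 12)
  17÷3 = 5 each, +1 to first 2
Round 5: Fernhollow=29 Ironridge=21 Juniper=22 → close Fernhollow (overflow 18)
  29÷2 = 14 each, +1 to first 1
Round 6: Ironridge=36 Juniper=36 → close Ironridge (overflow 21)
  36÷1 = 36 each, +1 to first 0

Closure order: Elkhorn, Greywater, Briarlake, Ashgrove, Fernhollow, Ironridge
Last habitat: Juniper with 72 animals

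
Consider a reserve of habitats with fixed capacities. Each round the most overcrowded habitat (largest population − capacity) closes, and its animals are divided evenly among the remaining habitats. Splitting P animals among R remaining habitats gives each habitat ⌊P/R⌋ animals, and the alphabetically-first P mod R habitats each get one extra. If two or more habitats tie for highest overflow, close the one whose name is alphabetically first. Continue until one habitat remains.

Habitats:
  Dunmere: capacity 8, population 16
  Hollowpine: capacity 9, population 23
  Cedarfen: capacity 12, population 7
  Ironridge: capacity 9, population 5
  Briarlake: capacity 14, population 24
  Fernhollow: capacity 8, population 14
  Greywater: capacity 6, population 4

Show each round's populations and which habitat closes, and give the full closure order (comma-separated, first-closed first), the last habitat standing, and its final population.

Round 1: Briarlake=24 Cedarfen=7 Dunmere=16 Fernhollow=14 Greywater=4 Hollowpine=23 Ironridge=5 → close Hollowpine (overflow 14)
  23÷6 = 3 each, +1 to first 5
Round 2: Briarlake=28 Cedarfen=11 Dunmere=20 Fernhollow=18 Greywater=8 Ironridge=8 → close Briarlake (overflow 14)
  28÷5 = 5 each, +1 to first 3
Round 3: Cedarfen=17 Dunmere=26 Fernhollow=24 Greywater=13 Ironridge=13 → close Dunmere (overflow 18)
  26÷4 = 6 each, +1 to first 2
Round 4: Cedarfen=24 Fernhollow=31 Greywater=19 Ironridge=19 → close Fernhollow (overflow 23)
  31÷3 = 10 each, +1 to first 1
Round 5: Cedarfen=35 Greywater=29 Ironridge=29 → close Cedarfen (overflow 23)
  35÷2 = 17 each, +1 to first 1
Round 6: Greywater=47 Ironridge=46 → close Greywater (overflow 41)
  47÷1 = 47 each, +1 to first 0

Closure order: Hollowpine, Briarlake, Dunmere, Fernhollow, Cedarfen, Greywater
Last habitat: Ironridge with 93 animals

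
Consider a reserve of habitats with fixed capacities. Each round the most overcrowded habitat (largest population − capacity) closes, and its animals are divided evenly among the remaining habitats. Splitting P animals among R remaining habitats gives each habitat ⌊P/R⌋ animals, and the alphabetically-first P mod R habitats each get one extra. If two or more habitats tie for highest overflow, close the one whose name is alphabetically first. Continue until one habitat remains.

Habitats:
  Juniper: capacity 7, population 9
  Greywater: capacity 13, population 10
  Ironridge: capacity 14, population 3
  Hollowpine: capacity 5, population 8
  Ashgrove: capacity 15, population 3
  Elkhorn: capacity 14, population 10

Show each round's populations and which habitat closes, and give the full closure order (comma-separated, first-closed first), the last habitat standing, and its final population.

Round 1: Ashgrove=3 Elkhorn=10 Greywater=10 Hollowpine=8 Ironridge=3 Juniper=9 → close Hollowpine (overflow 3)
  8÷5 = 1 each, +1 to first 3
Round 2: Ashgrove=5 Elkhorn=12 Greywater=12 Ironridge=4 Juniper=10 → close Juniper (overflow 3)
  10÷4 = 2 each, +1 to first 2
Round 3: Ashgrove=8 Elkhorn=15 Greywater=14 Ironridge=6 → close Elkhorn (overflow 1)
  15÷3 = 5 each, +1 to first 0
Round 4: Ashgrove=13 Greywater=19 Ironridge=11 → close Greywater (overflow 6)
  19÷2 = 9 each, +1 to first 1
Round 5: Ashgrove=23 Ironridge=20 → close Ashgrove (overflow 8)
  23÷1 = 23 each, +1 to first 0

Closure order: Hollowpine, Juniper, Elkhorn, Greywater, Ashgrove
Last habitat: Ironridge with 43 animals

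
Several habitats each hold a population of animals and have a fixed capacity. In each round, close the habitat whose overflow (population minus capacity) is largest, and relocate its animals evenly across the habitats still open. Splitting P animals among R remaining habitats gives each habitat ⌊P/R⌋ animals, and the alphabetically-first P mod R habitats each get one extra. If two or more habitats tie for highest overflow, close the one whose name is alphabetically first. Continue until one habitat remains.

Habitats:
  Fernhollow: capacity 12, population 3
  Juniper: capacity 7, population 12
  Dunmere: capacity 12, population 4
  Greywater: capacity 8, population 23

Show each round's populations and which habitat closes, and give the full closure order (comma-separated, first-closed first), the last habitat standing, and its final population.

Closure order: Greywater, Juniper, Dunmere
Last habitat: Fernhollow with 42 animals

Round 1: Dunmere=4 Fernhollow=3 Greywater=23 Juniper=12 → close Greywater (overflow 15)
  23÷3 = 7 each, +1 to first 2
Round 2: Dunmere=12 Fernhollow=11 Juniper=19 → close Juniper (overflow 12)
  19÷2 = 9 each, +1 to first 1
Round 3: Dunmere=22 Fernhollow=20 → close Dunmere (overflow 10)
  22÷1 = 22 each, +1 to first 0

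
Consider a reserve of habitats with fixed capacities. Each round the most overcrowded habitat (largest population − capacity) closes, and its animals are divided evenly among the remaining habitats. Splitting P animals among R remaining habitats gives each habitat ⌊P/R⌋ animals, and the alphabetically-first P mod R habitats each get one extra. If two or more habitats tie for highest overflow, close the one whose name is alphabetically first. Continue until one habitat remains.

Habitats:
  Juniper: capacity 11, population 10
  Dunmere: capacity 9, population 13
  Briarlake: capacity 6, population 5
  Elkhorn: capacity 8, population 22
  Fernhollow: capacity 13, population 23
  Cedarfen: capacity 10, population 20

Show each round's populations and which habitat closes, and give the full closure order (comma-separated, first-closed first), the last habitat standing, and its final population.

Round 1: Briarlake=5 Cedarfen=20 Dunmere=13 Elkhorn=22 Fernhollow=23 Juniper=10 → close Elkhorn (overflow 14)
  22÷5 = 4 each, +1 to first 2
Round 2: Briarlake=10 Cedarfen=25 Dunmere=17 Fernhollow=27 Juniper=14 → close Cedarfen (overflow 15)
  25÷4 = 6 each, +1 to first 1
Round 3: Briarlake=17 Dunmere=23 Fernhollow=33 Juniper=20 → close Fernhollow (overflow 20)
  33÷3 = 11 each, +1 to first 0
Round 4: Briarlake=28 Dunmere=34 Juniper=31 → close Dunmere (overflow 25)
  34÷2 = 17 each, +1 to first 0
Round 5: Briarlake=45 Juniper=48 → close Briarlake (overflow 39)
  45÷1 = 45 each, +1 to first 0

Closure order: Elkhorn, Cedarfen, Fernhollow, Dunmere, Briarlake
Last habitat: Juniper with 93 animals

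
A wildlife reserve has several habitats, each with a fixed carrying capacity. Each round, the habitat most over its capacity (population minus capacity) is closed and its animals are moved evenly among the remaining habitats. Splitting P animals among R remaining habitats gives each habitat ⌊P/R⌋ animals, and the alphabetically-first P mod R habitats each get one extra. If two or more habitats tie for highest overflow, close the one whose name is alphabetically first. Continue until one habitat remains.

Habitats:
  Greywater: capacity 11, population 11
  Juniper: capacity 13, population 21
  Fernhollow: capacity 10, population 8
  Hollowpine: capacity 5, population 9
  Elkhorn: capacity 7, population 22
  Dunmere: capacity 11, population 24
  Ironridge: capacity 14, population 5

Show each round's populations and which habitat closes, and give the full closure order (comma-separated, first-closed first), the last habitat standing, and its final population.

Round 1: Dunmere=24 Elkhorn=22 Fernhollow=8 Greywater=11 Hollowpine=9 Ironridge=5 Juniper=21 → close Elkhorn (overflow 15)
  22÷6 = 3 each, +1 to first 4
Round 2: Dunmere=28 Fernhollow=12 Greywater=15 Hollowpine=13 Ironridge=8 Juniper=24 → close Dunmere (overflow 17)
  28÷5 = 5 each, +1 to first 3
Round 3: Fernhollow=18 Greywater=21 Hollowpine=19 Ironridge=13 Juniper=29 → close Juniper (overflow 16)
  29÷4 = 7 each, +1 to first 1
Round 4: Fernhollow=26 Greywater=28 Hollowpine=26 Ironridge=20 → close Hollowpine (overflow 21)
  26÷3 = 8 each, +1 to first 2
Round 5: Fernhollow=35 Greywater=37 Ironridge=28 → close Greywater (overflow 26)
  37÷2 = 18 each, +1 to first 1
Round 6: Fernhollow=54 Ironridge=46 → close Fernhollow (overflow 44)
  54÷1 = 54 each, +1 to first 0

Closure order: Elkhorn, Dunmere, Juniper, Hollowpine, Greywater, Fernhollow
Last habitat: Ironridge with 100 animals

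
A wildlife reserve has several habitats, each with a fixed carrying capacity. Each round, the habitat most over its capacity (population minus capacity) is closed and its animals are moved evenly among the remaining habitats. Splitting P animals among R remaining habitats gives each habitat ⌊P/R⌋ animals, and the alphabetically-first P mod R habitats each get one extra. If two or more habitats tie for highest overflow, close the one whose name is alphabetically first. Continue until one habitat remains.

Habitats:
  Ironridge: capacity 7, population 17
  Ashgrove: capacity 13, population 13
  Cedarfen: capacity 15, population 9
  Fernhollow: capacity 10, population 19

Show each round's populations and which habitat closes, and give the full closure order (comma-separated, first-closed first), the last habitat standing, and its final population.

Round 1: Ashgrove=13 Cedarfen=9 Fernhollow=19 Ironridge=17 → close Ironridge (overflow 10)
  17÷3 = 5 each, +1 to first 2
Round 2: Ashgrove=19 Cedarfen=15 Fernhollow=24 → close Fernhollow (overflow 14)
  24÷2 = 12 each, +1 to first 0
Round 3: Ashgrove=31 Cedarfen=27 → close Ashgrove (overflow 18)
  31÷1 = 31 each, +1 to first 0

Closure order: Ironridge, Fernhollow, Ashgrove
Last habitat: Cedarfen with 58 animals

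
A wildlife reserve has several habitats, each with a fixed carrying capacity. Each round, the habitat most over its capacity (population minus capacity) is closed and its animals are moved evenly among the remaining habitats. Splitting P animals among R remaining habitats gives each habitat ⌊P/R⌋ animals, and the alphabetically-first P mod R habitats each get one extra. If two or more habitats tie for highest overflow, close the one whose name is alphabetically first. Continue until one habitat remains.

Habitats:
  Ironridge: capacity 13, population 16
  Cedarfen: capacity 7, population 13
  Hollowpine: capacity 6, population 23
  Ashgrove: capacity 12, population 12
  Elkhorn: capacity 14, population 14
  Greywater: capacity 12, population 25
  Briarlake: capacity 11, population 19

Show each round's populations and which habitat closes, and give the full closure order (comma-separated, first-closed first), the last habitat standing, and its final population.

Closure order: Hollowpine, Greywater, Briarlake, Cedarfen, Ashgrove, Ironridge
Last habitat: Elkhorn with 122 animals

Round 1: Ashgrove=12 Briarlake=19 Cedarfen=13 Elkhorn=14 Greywater=25 Hollowpine=23 Ironridge=16 → close Hollowpine (overflow 17)
  23÷6 = 3 each, +1 to first 5
Round 2: Ashgrove=16 Briarlake=23 Cedarfen=17 Elkhorn=18 Greywater=29 Ironridge=19 → close Greywater (overflow 17)
  29÷5 = 5 each, +1 to first 4
Round 3: Ashgrove=22 Briarlake=29 Cedarfen=23 Elkhorn=24 Ironridge=24 → close Briarlake (overflow 18)
  29÷4 = 7 each, +1 to first 1
Round 4: Ashgrove=30 Cedarfen=30 Elkhorn=31 Ironridge=31 → close Cedarfen (overflow 23)
  30÷3 = 10 each, +1 to first 0
Round 5: Ashgrove=40 Elkhorn=41 Ironridge=41 → close Ashgrove (overflow 28)
  40÷2 = 20 each, +1 to first 0
Round 6: Elkhorn=61 Ironridge=61 → close Ironridge (overflow 48)
  61÷1 = 61 each, +1 to first 0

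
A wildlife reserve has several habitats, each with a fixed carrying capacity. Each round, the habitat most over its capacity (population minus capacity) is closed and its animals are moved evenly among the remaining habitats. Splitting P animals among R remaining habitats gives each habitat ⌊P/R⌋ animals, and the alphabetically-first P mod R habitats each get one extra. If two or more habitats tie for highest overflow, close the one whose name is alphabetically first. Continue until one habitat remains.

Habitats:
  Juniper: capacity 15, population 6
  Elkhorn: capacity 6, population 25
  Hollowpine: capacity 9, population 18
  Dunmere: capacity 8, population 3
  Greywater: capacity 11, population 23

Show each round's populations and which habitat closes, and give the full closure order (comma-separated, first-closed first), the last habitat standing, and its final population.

Round 1: Dunmere=3 Elkhorn=25 Greywater=23 Hollowpine=18 Juniper=6 → close Elkhorn (overflow 19)
  25÷4 = 6 each, +1 to first 1
Round 2: Dunmere=10 Greywater=29 Hollowpine=24 Juniper=12 → close Greywater (overflow 18)
  29÷3 = 9 each, +1 to first 2
Round 3: Dunmere=20 Hollowpine=34 Juniper=21 → close Hollowpine (overflow 25)
  34÷2 = 17 each, +1 to first 0
Round 4: Dunmere=37 Juniper=38 → close Dunmere (overflow 29)
  37÷1 = 37 each, +1 to first 0

Closure order: Elkhorn, Greywater, Hollowpine, Dunmere
Last habitat: Juniper with 75 animals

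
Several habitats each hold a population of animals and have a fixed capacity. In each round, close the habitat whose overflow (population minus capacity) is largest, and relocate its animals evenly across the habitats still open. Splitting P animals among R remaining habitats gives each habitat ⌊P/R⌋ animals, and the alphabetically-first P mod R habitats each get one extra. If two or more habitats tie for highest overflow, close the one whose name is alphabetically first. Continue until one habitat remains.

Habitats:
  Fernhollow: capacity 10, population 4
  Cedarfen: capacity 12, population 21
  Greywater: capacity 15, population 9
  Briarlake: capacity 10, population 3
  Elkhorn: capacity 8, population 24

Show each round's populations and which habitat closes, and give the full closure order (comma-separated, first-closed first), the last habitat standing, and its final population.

Round 1: Briarlake=3 Cedarfen=21 Elkhorn=24 Fernhollow=4 Greywater=9 → close Elkhorn (overflow 16)
  24÷4 = 6 each, +1 to first 0
Round 2: Briarlake=9 Cedarfen=27 Fernhollow=10 Greywater=15 → close Cedarfen (overflow 15)
  27÷3 = 9 each, +1 to first 0
Round 3: Briarlake=18 Fernhollow=19 Greywater=24 → close Fernhollow (overflow 9)
  19÷2 = 9 each, +1 to first 1
Round 4: Briarlake=28 Greywater=33 → close Briarlake (overflow 18)
  28÷1 = 28 each, +1 to first 0

Closure order: Elkhorn, Cedarfen, Fernhollow, Briarlake
Last habitat: Greywater with 61 animals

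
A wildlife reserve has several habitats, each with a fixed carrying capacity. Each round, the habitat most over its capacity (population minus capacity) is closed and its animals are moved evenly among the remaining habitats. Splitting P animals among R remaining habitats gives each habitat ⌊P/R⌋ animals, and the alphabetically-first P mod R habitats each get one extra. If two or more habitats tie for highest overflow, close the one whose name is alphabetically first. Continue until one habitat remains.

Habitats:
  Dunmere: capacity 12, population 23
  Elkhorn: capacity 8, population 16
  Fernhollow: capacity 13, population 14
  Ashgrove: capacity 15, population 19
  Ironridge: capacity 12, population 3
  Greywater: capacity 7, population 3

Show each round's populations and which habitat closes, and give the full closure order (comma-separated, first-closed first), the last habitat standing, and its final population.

Round 1: Ashgrove=19 Dunmere=23 Elkhorn=16 Fernhollow=14 Greywater=3 Ironridge=3 → close Dunmere (overflow 11)
  23÷5 = 4 each, +1 to first 3
Round 2: Ashgrove=24 Elkhorn=21 Fernhollow=19 Greywater=7 Ironridge=7 → close Elkhorn (overflow 13)
  21÷4 = 5 each, +1 to first 1
Round 3: Ashgrove=30 Fernhollow=24 Greywater=12 Ironridge=12 → close Ashgrove (overflow 15)
  30÷3 = 10 each, +1 to first 0
Round 4: Fernhollow=34 Greywater=22 Ironridge=22 → close Fernhollow (overflow 21)
  34÷2 = 17 each, +1 to first 0
Round 5: Greywater=39 Ironridge=39 → close Greywater (overflow 32)
  39÷1 = 39 each, +1 to first 0

Closure order: Dunmere, Elkhorn, Ashgrove, Fernhollow, Greywater
Last habitat: Ironridge with 78 animals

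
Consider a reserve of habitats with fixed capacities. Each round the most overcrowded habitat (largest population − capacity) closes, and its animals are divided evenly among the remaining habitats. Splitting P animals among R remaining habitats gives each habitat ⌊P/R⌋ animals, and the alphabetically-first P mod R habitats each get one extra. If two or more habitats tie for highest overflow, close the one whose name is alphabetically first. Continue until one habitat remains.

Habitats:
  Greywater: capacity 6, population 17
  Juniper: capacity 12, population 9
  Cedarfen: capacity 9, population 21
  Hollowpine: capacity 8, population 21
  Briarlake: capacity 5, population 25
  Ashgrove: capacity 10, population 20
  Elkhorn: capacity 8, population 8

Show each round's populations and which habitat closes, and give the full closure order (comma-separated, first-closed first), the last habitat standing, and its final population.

Closure order: Briarlake, Hollowpine, Cedarfen, Ashgrove, Greywater, Elkhorn
Last habitat: Juniper with 121 animals

Round 1: Ashgrove=20 Briarlake=25 Cedarfen=21 Elkhorn=8 Greywater=17 Hollowpine=21 Juniper=9 → close Briarlake (overflow 20)
  25÷6 = 4 each, +1 to first 1
Round 2: Ashgrove=25 Cedarfen=25 Elkhorn=12 Greywater=21 Hollowpine=25 Juniper=13 → close Hollowpine (overflow 17)
  25÷5 = 5 each, +1 to first 0
Round 3: Ashgrove=30 Cedarfen=30 Elkhorn=17 Greywater=26 Juniper=18 → close Cedarfen (overflow 21)
  30÷4 = 7 each, +1 to first 2
Round 4: Ashgrove=38 Elkhorn=25 Greywater=33 Juniper=25 → close Ashgrove (overflow 28)
  38÷3 = 12 each, +1 to first 2
Round 5: Elkhorn=38 Greywater=46 Juniper=37 → close Greywater (overflow 40)
  46÷2 = 23 each, +1 to first 0
Round 6: Elkhorn=61 Juniper=60 → close Elkhorn (overflow 53)
  61÷1 = 61 each, +1 to first 0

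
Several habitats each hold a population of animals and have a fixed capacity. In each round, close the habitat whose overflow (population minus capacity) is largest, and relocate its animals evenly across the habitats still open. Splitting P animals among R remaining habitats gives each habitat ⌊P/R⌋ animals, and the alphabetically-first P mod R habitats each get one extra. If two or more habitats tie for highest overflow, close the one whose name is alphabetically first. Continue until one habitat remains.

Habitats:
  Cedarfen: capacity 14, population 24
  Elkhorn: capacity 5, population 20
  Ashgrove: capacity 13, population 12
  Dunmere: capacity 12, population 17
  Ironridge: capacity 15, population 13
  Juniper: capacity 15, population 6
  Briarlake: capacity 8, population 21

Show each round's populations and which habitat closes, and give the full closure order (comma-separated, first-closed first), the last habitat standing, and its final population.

Closure order: Elkhorn, Briarlake, Cedarfen, Dunmere, Ashgrove, Ironridge
Last habitat: Juniper with 113 animals

Round 1: Ashgrove=12 Briarlake=21 Cedarfen=24 Dunmere=17 Elkhorn=20 Ironridge=13 Juniper=6 → close Elkhorn (overflow 15)
  20÷6 = 3 each, +1 to first 2
Round 2: Ashgrove=16 Briarlake=25 Cedarfen=27 Dunmere=20 Ironridge=16 Juniper=9 → close Briarlake (overflow 17)
  25÷5 = 5 each, +1 to first 0
Round 3: Ashgrove=21 Cedarfen=32 Dunmere=25 Ironridge=21 Juniper=14 → close Cedarfen (overflow 18)
  32÷4 = 8 each, +1 to first 0
Round 4: Ashgrove=29 Dunmere=33 Ironridge=29 Juniper=22 → close Dunmere (overflow 21)
  33÷3 = 11 each, +1 to first 0
Round 5: Ashgrove=40 Ironridge=40 Juniper=33 → close Ashgrove (overflow 27)
  40÷2 = 20 each, +1 to first 0
Round 6: Ironridge=60 Juniper=53 → close Ironridge (overflow 45)
  60÷1 = 60 each, +1 to first 0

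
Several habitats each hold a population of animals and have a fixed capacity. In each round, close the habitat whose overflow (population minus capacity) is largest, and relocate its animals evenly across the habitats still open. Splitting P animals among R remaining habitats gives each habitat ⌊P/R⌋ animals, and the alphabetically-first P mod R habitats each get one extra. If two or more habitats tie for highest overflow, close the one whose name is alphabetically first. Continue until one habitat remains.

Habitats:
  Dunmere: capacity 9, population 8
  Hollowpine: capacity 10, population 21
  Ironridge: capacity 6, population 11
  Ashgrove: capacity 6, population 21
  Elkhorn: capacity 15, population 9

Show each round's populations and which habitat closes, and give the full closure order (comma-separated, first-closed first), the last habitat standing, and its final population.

Closure order: Ashgrove, Hollowpine, Ironridge, Dunmere
Last habitat: Elkhorn with 70 animals

Round 1: Ashgrove=21 Dunmere=8 Elkhorn=9 Hollowpine=21 Ironridge=11 → close Ashgrove (overflow 15)
  21÷4 = 5 each, +1 to first 1
Round 2: Dunmere=14 Elkhorn=14 Hollowpine=26 Ironridge=16 → close Hollowpine (overflow 16)
  26÷3 = 8 each, +1 to first 2
Round 3: Dunmere=23 Elkhorn=23 Ironridge=24 → close Ironridge (overflow 18)
  24÷2 = 12 each, +1 to first 0
Round 4: Dunmere=35 Elkhorn=35 → close Dunmere (overflow 26)
  35÷1 = 35 each, +1 to first 0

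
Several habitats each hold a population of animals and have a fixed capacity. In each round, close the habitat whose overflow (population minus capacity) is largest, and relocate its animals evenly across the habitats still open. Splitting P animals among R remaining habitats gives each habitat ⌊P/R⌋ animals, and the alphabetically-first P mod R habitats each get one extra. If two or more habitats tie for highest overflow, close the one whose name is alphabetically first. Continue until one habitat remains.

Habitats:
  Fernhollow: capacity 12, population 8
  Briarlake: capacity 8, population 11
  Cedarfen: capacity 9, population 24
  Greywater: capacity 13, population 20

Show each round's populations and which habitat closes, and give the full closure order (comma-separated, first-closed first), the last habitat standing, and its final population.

Round 1: Briarlake=11 Cedarfen=24 Fernhollow=8 Greywater=20 → close Cedarfen (overflow 15)
  24÷3 = 8 each, +1 to first 0
Round 2: Briarlake=19 Fernhollow=16 Greywater=28 → close Greywater (overflow 15)
  28÷2 = 14 each, +1 to first 0
Round 3: Briarlake=33 Fernhollow=30 → close Briarlake (overflow 25)
  33÷1 = 33 each, +1 to first 0

Closure order: Cedarfen, Greywater, Briarlake
Last habitat: Fernhollow with 63 animals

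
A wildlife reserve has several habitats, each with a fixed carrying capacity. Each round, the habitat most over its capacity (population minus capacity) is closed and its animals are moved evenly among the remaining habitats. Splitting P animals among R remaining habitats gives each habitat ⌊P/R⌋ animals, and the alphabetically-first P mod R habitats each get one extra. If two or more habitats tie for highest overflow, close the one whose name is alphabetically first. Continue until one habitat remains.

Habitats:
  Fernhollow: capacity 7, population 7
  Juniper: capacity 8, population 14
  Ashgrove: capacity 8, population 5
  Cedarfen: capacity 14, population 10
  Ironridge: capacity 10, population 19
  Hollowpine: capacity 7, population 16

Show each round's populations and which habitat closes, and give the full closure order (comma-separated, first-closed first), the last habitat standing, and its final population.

Closure order: Hollowpine, Ironridge, Juniper, Ashgrove, Fernhollow
Last habitat: Cedarfen with 71 animals

Round 1: Ashgrove=5 Cedarfen=10 Fernhollow=7 Hollowpine=16 Ironridge=19 Juniper=14 → close Hollowpine (overflow 9)
  16÷5 = 3 each, +1 to first 1
Round 2: Ashgrove=9 Cedarfen=13 Fernhollow=10 Ironridge=22 Juniper=17 → close Ironridge (overflow 12)
  22÷4 = 5 each, +1 to first 2
Round 3: Ashgrove=15 Cedarfen=19 Fernhollow=15 Juniper=22 → close Juniper (overflow 14)
  22÷3 = 7 each, +1 to first 1
Round 4: Ashgrove=23 Cedarfen=26 Fernhollow=22 → close Ashgrove (overflow 15)
  23÷2 = 11 each, +1 to first 1
Round 5: Cedarfen=38 Fernhollow=33 → close Fernhollow (overflow 26)
  33÷1 = 33 each, +1 to first 0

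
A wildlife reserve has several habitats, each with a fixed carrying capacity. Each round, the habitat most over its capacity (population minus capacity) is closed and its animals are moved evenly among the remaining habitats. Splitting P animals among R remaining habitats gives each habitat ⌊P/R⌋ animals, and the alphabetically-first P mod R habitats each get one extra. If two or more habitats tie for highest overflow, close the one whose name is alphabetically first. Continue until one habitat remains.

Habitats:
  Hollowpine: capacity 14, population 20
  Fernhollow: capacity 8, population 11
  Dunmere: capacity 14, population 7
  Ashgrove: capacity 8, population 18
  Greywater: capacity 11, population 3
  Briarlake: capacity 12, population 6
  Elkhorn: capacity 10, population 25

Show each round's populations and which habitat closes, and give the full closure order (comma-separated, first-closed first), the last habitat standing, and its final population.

Closure order: Elkhorn, Ashgrove, Hollowpine, Fernhollow, Briarlake, Dunmere
Last habitat: Greywater with 90 animals

Round 1: Ashgrove=18 Briarlake=6 Dunmere=7 Elkhorn=25 Fernhollow=11 Greywater=3 Hollowpine=20 → close Elkhorn (overflow 15)
  25÷6 = 4 each, +1 to first 1
Round 2: Ashgrove=23 Briarlake=10 Dunmere=11 Fernhollow=15 Greywater=7 Hollowpine=24 → close Ashgrove (overflow 15)
  23÷5 = 4 each, +1 to first 3
Round 3: Briarlake=15 Dunmere=16 Fernhollow=20 Greywater=11 Hollowpine=28 → close Hollowpine (overflow 14)
  28÷4 = 7 each, +1 to first 0
Round 4: Briarlake=22 Dunmere=23 Fernhollow=27 Greywater=18 → close Fernhollow (overflow 19)
  27÷3 = 9 each, +1 to first 0
Round 5: Briarlake=31 Dunmere=32 Greywater=27 → close Briarlake (overflow 19)
  31÷2 = 15 each, +1 to first 1
Round 6: Dunmere=48 Greywater=42 → close Dunmere (overflow 34)
  48÷1 = 48 each, +1 to first 0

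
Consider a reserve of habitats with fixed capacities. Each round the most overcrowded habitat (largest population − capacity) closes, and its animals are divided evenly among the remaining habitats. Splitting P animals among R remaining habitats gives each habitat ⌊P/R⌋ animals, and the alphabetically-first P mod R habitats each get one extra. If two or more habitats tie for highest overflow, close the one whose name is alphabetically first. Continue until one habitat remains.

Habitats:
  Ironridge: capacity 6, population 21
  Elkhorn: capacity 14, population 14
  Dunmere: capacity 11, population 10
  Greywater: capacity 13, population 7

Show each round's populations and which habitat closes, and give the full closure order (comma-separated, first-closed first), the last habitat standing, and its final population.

Closure order: Ironridge, Elkhorn, Dunmere
Last habitat: Greywater with 52 animals

Round 1: Dunmere=10 Elkhorn=14 Greywater=7 Ironridge=21 → close Ironridge (overflow 15)
  21÷3 = 7 each, +1 to first 0
Round 2: Dunmere=17 Elkhorn=21 Greywater=14 → close Elkhorn (overflow 7)
  21÷2 = 10 each, +1 to first 1
Round 3: Dunmere=28 Greywater=24 → close Dunmere (overflow 17)
  28÷1 = 28 each, +1 to first 0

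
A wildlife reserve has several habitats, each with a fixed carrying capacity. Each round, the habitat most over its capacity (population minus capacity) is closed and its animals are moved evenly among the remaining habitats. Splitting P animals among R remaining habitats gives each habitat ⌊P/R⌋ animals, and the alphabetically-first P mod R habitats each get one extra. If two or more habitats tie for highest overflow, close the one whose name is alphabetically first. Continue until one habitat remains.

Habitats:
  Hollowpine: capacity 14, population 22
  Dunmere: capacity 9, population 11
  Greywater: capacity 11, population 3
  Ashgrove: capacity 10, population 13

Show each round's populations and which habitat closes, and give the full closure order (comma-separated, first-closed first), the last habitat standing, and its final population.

Closure order: Hollowpine, Ashgrove, Dunmere
Last habitat: Greywater with 49 animals

Round 1: Ashgrove=13 Dunmere=11 Greywater=3 Hollowpine=22 → close Hollowpine (overflow 8)
  22÷3 = 7 each, +1 to first 1
Round 2: Ashgrove=21 Dunmere=18 Greywater=10 → close Ashgrove (overflow 11)
  21÷2 = 10 each, +1 to first 1
Round 3: Dunmere=29 Greywater=20 → close Dunmere (overflow 20)
  29÷1 = 29 each, +1 to first 0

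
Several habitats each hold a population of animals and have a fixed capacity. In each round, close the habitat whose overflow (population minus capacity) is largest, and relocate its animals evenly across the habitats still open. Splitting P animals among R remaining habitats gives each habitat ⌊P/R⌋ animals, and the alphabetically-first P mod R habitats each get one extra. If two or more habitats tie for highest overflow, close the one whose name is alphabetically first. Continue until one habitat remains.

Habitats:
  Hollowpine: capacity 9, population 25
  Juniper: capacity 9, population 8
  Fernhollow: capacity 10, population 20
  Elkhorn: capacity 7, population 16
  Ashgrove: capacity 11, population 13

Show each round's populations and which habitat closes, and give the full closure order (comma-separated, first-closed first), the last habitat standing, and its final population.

Closure order: Hollowpine, Fernhollow, Elkhorn, Ashgrove
Last habitat: Juniper with 82 animals

Round 1: Ashgrove=13 Elkhorn=16 Fernhollow=20 Hollowpine=25 Juniper=8 → close Hollowpine (overflow 16)
  25÷4 = 6 each, +1 to first 1
Round 2: Ashgrove=20 Elkhorn=22 Fernhollow=26 Juniper=14 → close Fernhollow (overflow 16)
  26÷3 = 8 each, +1 to first 2
Round 3: Ashgrove=29 Elkhorn=31 Juniper=22 → close Elkhorn (overflow 24)
  31÷2 = 15 each, +1 to first 1
Round 4: Ashgrove=45 Juniper=37 → close Ashgrove (overflow 34)
  45÷1 = 45 each, +1 to first 0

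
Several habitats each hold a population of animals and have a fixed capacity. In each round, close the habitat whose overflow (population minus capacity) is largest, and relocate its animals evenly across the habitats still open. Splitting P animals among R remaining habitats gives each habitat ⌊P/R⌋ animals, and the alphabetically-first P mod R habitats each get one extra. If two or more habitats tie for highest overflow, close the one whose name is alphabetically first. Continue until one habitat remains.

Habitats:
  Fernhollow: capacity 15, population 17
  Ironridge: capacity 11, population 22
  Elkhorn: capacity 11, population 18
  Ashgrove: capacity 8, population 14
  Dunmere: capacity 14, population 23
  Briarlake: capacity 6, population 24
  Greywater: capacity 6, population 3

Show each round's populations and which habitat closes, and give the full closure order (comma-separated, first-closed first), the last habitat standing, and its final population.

Round 1: Ashgrove=14 Briarlake=24 Dunmere=23 Elkhorn=18 Fernhollow=17 Greywater=3 Ironridge=22 → close Briarlake (overflow 18)
  24÷6 = 4 each, +1 to first 0
Round 2: Ashgrove=18 Dunmere=27 Elkhorn=22 Fernhollow=21 Greywater=7 Ironridge=26 → close Ironridge (overflow 15)
  26÷5 = 5 each, +1 to first 1
Round 3: Ashgrove=24 Dunmere=32 Elkhorn=27 Fernhollow=26 Greywater=12 → close Dunmere (overflow 18)
  32÷4 = 8 each, +1 to first 0
Round 4: Ashgrove=32 Elkhorn=35 Fernhollow=34 Greywater=20 → close Ashgrove (overflow 24)
  32÷3 = 10 each, +1 to first 2
Round 5: Elkhorn=46 Fernhollow=45 Greywater=30 → close Elkhorn (overflow 35)
  46÷2 = 23 each, +1 to first 0
Round 6: Fernhollow=68 Greywater=53 → close Fernhollow (overflow 53)
  68÷1 = 68 each, +1 to first 0

Closure order: Briarlake, Ironridge, Dunmere, Ashgrove, Elkhorn, Fernhollow
Last habitat: Greywater with 121 animals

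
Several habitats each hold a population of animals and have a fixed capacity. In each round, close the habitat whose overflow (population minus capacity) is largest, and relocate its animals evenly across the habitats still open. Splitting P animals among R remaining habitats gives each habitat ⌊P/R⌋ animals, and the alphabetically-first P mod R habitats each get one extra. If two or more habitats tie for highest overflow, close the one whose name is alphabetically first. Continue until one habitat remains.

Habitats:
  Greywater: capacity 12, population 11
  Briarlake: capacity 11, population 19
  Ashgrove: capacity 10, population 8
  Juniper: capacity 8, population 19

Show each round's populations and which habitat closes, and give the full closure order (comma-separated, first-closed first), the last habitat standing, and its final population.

Round 1: Ashgrove=8 Briarlake=19 Greywater=11 Juniper=19 → close Juniper (overflow 11)
  19÷3 = 6 each, +1 to first 1
Round 2: Ashgrove=15 Briarlake=25 Greywater=17 → close Briarlake (overflow 14)
  25÷2 = 12 each, +1 to first 1
Round 3: Ashgrove=28 Greywater=29 → close Ashgrove (overflow 18)
  28÷1 = 28 each, +1 to first 0

Closure order: Juniper, Briarlake, Ashgrove
Last habitat: Greywater with 57 animals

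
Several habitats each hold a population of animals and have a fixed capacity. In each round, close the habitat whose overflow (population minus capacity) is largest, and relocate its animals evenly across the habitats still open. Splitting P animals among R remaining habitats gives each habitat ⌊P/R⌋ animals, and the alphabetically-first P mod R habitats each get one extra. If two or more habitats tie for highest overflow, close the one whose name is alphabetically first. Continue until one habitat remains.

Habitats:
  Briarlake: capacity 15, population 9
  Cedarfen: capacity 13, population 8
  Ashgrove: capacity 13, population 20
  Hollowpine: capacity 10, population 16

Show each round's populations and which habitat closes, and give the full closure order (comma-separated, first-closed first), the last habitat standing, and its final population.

Round 1: Ashgrove=20 Briarlake=9 Cedarfen=8 Hollowpine=16 → close Ashgrove (overflow 7)
  20÷3 = 6 each, +1 to first 2
Round 2: Briarlake=16 Cedarfen=15 Hollowpine=22 → close Hollowpine (overflow 12)
  22÷2 = 11 each, +1 to first 0
Round 3: Briarlake=27 Cedarfen=26 → close Cedarfen (overflow 13)
  26÷1 = 26 each, +1 to first 0

Closure order: Ashgrove, Hollowpine, Cedarfen
Last habitat: Briarlake with 53 animals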